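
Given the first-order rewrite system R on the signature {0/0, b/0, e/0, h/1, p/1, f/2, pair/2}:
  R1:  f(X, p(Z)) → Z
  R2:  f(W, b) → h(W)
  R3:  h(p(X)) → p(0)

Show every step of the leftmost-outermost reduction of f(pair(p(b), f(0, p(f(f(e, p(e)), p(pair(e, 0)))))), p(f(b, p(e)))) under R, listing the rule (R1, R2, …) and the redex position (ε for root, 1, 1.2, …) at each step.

1. f(pair(p(b), f(0, p(f(f(e, p(e)), p(pair(e, 0)))))), p(f(b, p(e))))  →  f(b, p(e))   [R1 at ε]
2. f(b, p(e))  →  e   [R1 at ε]

e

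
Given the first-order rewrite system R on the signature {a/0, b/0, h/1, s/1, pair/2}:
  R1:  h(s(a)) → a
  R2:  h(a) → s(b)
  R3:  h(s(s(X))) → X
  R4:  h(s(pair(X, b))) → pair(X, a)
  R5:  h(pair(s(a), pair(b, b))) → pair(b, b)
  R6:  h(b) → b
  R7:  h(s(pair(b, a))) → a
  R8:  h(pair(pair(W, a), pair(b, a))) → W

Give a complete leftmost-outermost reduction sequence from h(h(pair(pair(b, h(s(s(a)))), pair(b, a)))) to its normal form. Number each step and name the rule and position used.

1. h(h(pair(pair(b, h(s(s(a)))), pair(b, a))))  →  h(h(pair(pair(b, a), pair(b, a))))   [R3 at 1.1.1.2]
2. h(h(pair(pair(b, a), pair(b, a))))  →  h(b)   [R8 at 1]
3. h(b)  →  b   [R6 at ε]

b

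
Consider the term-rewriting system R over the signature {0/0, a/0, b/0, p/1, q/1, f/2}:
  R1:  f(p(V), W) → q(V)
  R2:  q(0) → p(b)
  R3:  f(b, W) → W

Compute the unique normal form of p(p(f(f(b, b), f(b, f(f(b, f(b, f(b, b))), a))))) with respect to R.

p(p(a))

1. p(p(f(f(b, b), f(b, f(f(b, f(b, f(b, b))), a)))))  →  p(p(f(b, f(b, f(f(b, f(b, f(b, b))), a)))))   [R3 at 1.1.1]
2. p(p(f(b, f(b, f(f(b, f(b, f(b, b))), a)))))  →  p(p(f(b, f(f(b, f(b, f(b, b))), a))))   [R3 at 1.1]
3. p(p(f(b, f(f(b, f(b, f(b, b))), a))))  →  p(p(f(f(b, f(b, f(b, b))), a)))   [R3 at 1.1]
4. p(p(f(f(b, f(b, f(b, b))), a)))  →  p(p(f(f(b, f(b, b)), a)))   [R3 at 1.1.1]
5. p(p(f(f(b, f(b, b)), a)))  →  p(p(f(f(b, b), a)))   [R3 at 1.1.1]
6. p(p(f(f(b, b), a)))  →  p(p(f(b, a)))   [R3 at 1.1.1]
7. p(p(f(b, a)))  →  p(p(a))   [R3 at 1.1]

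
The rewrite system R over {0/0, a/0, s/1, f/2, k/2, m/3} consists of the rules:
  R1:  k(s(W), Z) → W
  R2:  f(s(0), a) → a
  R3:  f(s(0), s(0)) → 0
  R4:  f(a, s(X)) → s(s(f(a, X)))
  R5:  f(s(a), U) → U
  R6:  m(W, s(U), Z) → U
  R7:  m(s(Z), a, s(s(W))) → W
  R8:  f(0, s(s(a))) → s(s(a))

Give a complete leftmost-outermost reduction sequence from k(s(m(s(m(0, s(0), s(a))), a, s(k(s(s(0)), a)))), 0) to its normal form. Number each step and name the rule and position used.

1. k(s(m(s(m(0, s(0), s(a))), a, s(k(s(s(0)), a)))), 0)  →  m(s(m(0, s(0), s(a))), a, s(k(s(s(0)), a)))   [R1 at ε]
2. m(s(m(0, s(0), s(a))), a, s(k(s(s(0)), a)))  →  m(s(0), a, s(k(s(s(0)), a)))   [R6 at 1.1]
3. m(s(0), a, s(k(s(s(0)), a)))  →  m(s(0), a, s(s(0)))   [R1 at 3.1]
4. m(s(0), a, s(s(0)))  →  0   [R7 at ε]

0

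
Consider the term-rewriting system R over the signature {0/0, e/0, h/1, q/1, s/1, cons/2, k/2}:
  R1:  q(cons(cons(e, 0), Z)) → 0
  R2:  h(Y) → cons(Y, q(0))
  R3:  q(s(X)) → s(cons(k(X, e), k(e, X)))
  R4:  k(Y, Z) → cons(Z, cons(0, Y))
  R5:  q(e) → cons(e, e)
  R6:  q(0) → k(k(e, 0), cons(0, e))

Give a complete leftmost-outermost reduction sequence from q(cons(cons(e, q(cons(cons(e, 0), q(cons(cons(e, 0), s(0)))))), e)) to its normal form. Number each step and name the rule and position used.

0

1. q(cons(cons(e, q(cons(cons(e, 0), q(cons(cons(e, 0), s(0)))))), e))  →  q(cons(cons(e, 0), e))   [R1 at 1.1.2]
2. q(cons(cons(e, 0), e))  →  0   [R1 at ε]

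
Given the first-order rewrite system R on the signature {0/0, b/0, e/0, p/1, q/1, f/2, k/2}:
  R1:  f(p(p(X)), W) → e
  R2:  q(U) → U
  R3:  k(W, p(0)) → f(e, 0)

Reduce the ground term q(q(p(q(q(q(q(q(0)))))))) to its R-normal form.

p(0)

1. q(q(p(q(q(q(q(q(0))))))))  →  q(p(q(q(q(q(q(0)))))))   [R2 at ε]
2. q(p(q(q(q(q(q(0)))))))  →  p(q(q(q(q(q(0))))))   [R2 at ε]
3. p(q(q(q(q(q(0))))))  →  p(q(q(q(q(0)))))   [R2 at 1]
4. p(q(q(q(q(0)))))  →  p(q(q(q(0))))   [R2 at 1]
5. p(q(q(q(0))))  →  p(q(q(0)))   [R2 at 1]
6. p(q(q(0)))  →  p(q(0))   [R2 at 1]
7. p(q(0))  →  p(0)   [R2 at 1]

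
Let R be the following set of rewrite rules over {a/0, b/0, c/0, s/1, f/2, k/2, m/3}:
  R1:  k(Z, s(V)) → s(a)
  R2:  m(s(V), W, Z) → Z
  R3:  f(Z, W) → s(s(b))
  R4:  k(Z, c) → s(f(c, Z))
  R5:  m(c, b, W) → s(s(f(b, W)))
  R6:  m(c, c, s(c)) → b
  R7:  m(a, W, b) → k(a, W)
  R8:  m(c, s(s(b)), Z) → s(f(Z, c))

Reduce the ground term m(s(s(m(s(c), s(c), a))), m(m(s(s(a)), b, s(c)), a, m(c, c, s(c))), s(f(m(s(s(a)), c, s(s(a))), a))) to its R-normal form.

1. m(s(s(m(s(c), s(c), a))), m(m(s(s(a)), b, s(c)), a, m(c, c, s(c))), s(f(m(s(s(a)), c, s(s(a))), a)))  →  s(f(m(s(s(a)), c, s(s(a))), a))   [R2 at ε]
2. s(f(m(s(s(a)), c, s(s(a))), a))  →  s(s(s(b)))   [R3 at 1]

s(s(s(b)))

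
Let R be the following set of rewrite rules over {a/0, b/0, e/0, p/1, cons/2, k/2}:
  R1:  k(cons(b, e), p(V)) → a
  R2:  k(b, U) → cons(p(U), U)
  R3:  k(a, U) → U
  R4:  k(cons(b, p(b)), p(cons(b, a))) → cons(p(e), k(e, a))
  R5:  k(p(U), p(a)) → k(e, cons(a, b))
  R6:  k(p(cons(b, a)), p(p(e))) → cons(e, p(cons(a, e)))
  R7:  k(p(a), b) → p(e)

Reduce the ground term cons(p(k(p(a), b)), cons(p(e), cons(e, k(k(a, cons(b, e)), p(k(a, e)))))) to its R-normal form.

1. cons(p(k(p(a), b)), cons(p(e), cons(e, k(k(a, cons(b, e)), p(k(a, e))))))  →  cons(p(p(e)), cons(p(e), cons(e, k(k(a, cons(b, e)), p(k(a, e))))))   [R7 at 1.1]
2. cons(p(p(e)), cons(p(e), cons(e, k(k(a, cons(b, e)), p(k(a, e))))))  →  cons(p(p(e)), cons(p(e), cons(e, k(cons(b, e), p(k(a, e))))))   [R3 at 2.2.2.1]
3. cons(p(p(e)), cons(p(e), cons(e, k(cons(b, e), p(k(a, e))))))  →  cons(p(p(e)), cons(p(e), cons(e, a)))   [R1 at 2.2.2]

cons(p(p(e)), cons(p(e), cons(e, a)))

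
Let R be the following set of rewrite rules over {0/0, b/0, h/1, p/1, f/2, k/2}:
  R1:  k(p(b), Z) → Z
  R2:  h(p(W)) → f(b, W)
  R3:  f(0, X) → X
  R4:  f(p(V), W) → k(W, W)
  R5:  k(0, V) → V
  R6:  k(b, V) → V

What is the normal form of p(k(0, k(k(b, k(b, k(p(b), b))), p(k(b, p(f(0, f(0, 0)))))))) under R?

1. p(k(0, k(k(b, k(b, k(p(b), b))), p(k(b, p(f(0, f(0, 0))))))))  →  p(k(k(b, k(b, k(p(b), b))), p(k(b, p(f(0, f(0, 0)))))))   [R5 at 1]
2. p(k(k(b, k(b, k(p(b), b))), p(k(b, p(f(0, f(0, 0)))))))  →  p(k(k(b, k(p(b), b)), p(k(b, p(f(0, f(0, 0)))))))   [R6 at 1.1]
3. p(k(k(b, k(p(b), b)), p(k(b, p(f(0, f(0, 0)))))))  →  p(k(k(p(b), b), p(k(b, p(f(0, f(0, 0)))))))   [R6 at 1.1]
4. p(k(k(p(b), b), p(k(b, p(f(0, f(0, 0)))))))  →  p(k(b, p(k(b, p(f(0, f(0, 0)))))))   [R1 at 1.1]
5. p(k(b, p(k(b, p(f(0, f(0, 0)))))))  →  p(p(k(b, p(f(0, f(0, 0))))))   [R6 at 1]
6. p(p(k(b, p(f(0, f(0, 0))))))  →  p(p(p(f(0, f(0, 0)))))   [R6 at 1.1]
7. p(p(p(f(0, f(0, 0)))))  →  p(p(p(f(0, 0))))   [R3 at 1.1.1]
8. p(p(p(f(0, 0))))  →  p(p(p(0)))   [R3 at 1.1.1]

p(p(p(0)))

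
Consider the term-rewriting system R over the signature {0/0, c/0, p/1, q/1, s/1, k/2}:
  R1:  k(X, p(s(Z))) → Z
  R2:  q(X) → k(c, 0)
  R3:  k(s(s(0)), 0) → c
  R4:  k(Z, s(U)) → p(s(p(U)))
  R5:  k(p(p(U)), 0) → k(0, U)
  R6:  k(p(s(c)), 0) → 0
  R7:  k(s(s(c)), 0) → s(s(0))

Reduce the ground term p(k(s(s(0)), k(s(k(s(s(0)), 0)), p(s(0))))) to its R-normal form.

p(c)

1. p(k(s(s(0)), k(s(k(s(s(0)), 0)), p(s(0)))))  →  p(k(s(s(0)), 0))   [R1 at 1.2]
2. p(k(s(s(0)), 0))  →  p(c)   [R3 at 1]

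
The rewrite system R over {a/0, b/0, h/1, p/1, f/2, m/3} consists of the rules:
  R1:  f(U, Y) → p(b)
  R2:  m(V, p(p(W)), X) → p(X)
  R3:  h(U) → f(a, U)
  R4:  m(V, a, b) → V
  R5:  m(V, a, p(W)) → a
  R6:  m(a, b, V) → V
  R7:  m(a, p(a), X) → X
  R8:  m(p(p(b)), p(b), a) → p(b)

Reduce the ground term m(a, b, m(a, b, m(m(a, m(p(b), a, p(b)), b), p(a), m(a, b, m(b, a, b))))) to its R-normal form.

b

1. m(a, b, m(a, b, m(m(a, m(p(b), a, p(b)), b), p(a), m(a, b, m(b, a, b)))))  →  m(a, b, m(m(a, m(p(b), a, p(b)), b), p(a), m(a, b, m(b, a, b))))   [R6 at ε]
2. m(a, b, m(m(a, m(p(b), a, p(b)), b), p(a), m(a, b, m(b, a, b))))  →  m(m(a, m(p(b), a, p(b)), b), p(a), m(a, b, m(b, a, b)))   [R6 at ε]
3. m(m(a, m(p(b), a, p(b)), b), p(a), m(a, b, m(b, a, b)))  →  m(m(a, a, b), p(a), m(a, b, m(b, a, b)))   [R5 at 1.2]
4. m(m(a, a, b), p(a), m(a, b, m(b, a, b)))  →  m(a, p(a), m(a, b, m(b, a, b)))   [R4 at 1]
5. m(a, p(a), m(a, b, m(b, a, b)))  →  m(a, b, m(b, a, b))   [R7 at ε]
6. m(a, b, m(b, a, b))  →  m(b, a, b)   [R6 at ε]
7. m(b, a, b)  →  b   [R4 at ε]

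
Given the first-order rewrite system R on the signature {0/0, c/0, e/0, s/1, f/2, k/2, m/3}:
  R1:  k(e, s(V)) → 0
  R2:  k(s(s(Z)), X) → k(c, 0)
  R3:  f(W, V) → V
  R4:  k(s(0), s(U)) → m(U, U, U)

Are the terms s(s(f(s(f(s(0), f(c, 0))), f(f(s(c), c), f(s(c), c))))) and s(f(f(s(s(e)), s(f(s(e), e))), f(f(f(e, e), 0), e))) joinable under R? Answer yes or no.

Reduce t₁ = s(s(f(s(f(s(0), f(c, 0))), f(f(s(c), c), f(s(c), c))))):
1. s(s(f(s(f(s(0), f(c, 0))), f(f(s(c), c), f(s(c), c)))))  →  s(s(f(f(s(c), c), f(s(c), c))))   [R3 at 1.1]
2. s(s(f(f(s(c), c), f(s(c), c))))  →  s(s(f(s(c), c)))   [R3 at 1.1]
3. s(s(f(s(c), c)))  →  s(s(c))   [R3 at 1.1]

Reduce t₂ = s(f(f(s(s(e)), s(f(s(e), e))), f(f(f(e, e), 0), e))):
1. s(f(f(s(s(e)), s(f(s(e), e))), f(f(f(e, e), 0), e)))  →  s(f(f(f(e, e), 0), e))   [R3 at 1]
2. s(f(f(f(e, e), 0), e))  →  s(e)   [R3 at 1]

no — NF(t₁) = s(s(c)), NF(t₂) = s(e)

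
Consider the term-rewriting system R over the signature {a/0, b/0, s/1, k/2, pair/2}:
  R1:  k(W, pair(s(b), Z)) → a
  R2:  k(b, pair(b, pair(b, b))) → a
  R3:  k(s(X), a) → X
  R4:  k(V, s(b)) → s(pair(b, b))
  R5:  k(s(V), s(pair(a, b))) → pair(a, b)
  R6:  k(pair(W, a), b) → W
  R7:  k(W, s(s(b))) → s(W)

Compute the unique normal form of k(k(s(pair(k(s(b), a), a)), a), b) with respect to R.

1. k(k(s(pair(k(s(b), a), a)), a), b)  →  k(pair(k(s(b), a), a), b)   [R3 at 1]
2. k(pair(k(s(b), a), a), b)  →  k(s(b), a)   [R6 at ε]
3. k(s(b), a)  →  b   [R3 at ε]

b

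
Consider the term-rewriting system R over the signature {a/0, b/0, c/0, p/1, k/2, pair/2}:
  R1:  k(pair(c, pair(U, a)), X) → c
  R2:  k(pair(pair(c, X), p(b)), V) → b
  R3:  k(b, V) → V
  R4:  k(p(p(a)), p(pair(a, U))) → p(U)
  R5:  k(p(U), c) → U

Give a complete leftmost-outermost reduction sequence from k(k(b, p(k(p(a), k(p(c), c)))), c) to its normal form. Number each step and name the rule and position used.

1. k(k(b, p(k(p(a), k(p(c), c)))), c)  →  k(p(k(p(a), k(p(c), c))), c)   [R3 at 1]
2. k(p(k(p(a), k(p(c), c))), c)  →  k(p(a), k(p(c), c))   [R5 at ε]
3. k(p(a), k(p(c), c))  →  k(p(a), c)   [R5 at 2]
4. k(p(a), c)  →  a   [R5 at ε]

a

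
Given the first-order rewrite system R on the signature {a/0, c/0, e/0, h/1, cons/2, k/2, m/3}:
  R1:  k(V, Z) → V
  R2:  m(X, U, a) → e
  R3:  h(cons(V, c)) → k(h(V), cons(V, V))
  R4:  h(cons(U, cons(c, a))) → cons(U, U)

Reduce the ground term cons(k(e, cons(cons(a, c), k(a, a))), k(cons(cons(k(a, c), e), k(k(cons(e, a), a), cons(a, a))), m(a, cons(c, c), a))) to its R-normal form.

1. cons(k(e, cons(cons(a, c), k(a, a))), k(cons(cons(k(a, c), e), k(k(cons(e, a), a), cons(a, a))), m(a, cons(c, c), a)))  →  cons(e, k(cons(cons(k(a, c), e), k(k(cons(e, a), a), cons(a, a))), m(a, cons(c, c), a)))   [R1 at 1]
2. cons(e, k(cons(cons(k(a, c), e), k(k(cons(e, a), a), cons(a, a))), m(a, cons(c, c), a)))  →  cons(e, cons(cons(k(a, c), e), k(k(cons(e, a), a), cons(a, a))))   [R1 at 2]
3. cons(e, cons(cons(k(a, c), e), k(k(cons(e, a), a), cons(a, a))))  →  cons(e, cons(cons(a, e), k(k(cons(e, a), a), cons(a, a))))   [R1 at 2.1.1]
4. cons(e, cons(cons(a, e), k(k(cons(e, a), a), cons(a, a))))  →  cons(e, cons(cons(a, e), k(cons(e, a), a)))   [R1 at 2.2]
5. cons(e, cons(cons(a, e), k(cons(e, a), a)))  →  cons(e, cons(cons(a, e), cons(e, a)))   [R1 at 2.2]

cons(e, cons(cons(a, e), cons(e, a)))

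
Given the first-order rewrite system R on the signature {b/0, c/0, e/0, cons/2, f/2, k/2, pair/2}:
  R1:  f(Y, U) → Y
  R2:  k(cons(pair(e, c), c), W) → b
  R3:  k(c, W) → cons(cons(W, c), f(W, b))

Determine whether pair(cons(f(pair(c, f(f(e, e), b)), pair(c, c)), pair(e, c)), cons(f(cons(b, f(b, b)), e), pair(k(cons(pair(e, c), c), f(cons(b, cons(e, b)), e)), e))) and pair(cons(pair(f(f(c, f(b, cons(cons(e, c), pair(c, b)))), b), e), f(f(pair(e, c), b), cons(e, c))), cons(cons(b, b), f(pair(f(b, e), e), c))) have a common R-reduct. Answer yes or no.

Reduce t₁ = pair(cons(f(pair(c, f(f(e, e), b)), pair(c, c)), pair(e, c)), cons(f(cons(b, f(b, b)), e), pair(k(cons(pair(e, c), c), f(cons(b, cons(e, b)), e)), e))):
1. pair(cons(f(pair(c, f(f(e, e), b)), pair(c, c)), pair(e, c)), cons(f(cons(b, f(b, b)), e), pair(k(cons(pair(e, c), c), f(cons(b, cons(e, b)), e)), e)))  →  pair(cons(pair(c, f(f(e, e), b)), pair(e, c)), cons(f(cons(b, f(b, b)), e), pair(k(cons(pair(e, c), c), f(cons(b, cons(e, b)), e)), e)))   [R1 at 1.1]
2. pair(cons(pair(c, f(f(e, e), b)), pair(e, c)), cons(f(cons(b, f(b, b)), e), pair(k(cons(pair(e, c), c), f(cons(b, cons(e, b)), e)), e)))  →  pair(cons(pair(c, f(e, e)), pair(e, c)), cons(f(cons(b, f(b, b)), e), pair(k(cons(pair(e, c), c), f(cons(b, cons(e, b)), e)), e)))   [R1 at 1.1.2]
3. pair(cons(pair(c, f(e, e)), pair(e, c)), cons(f(cons(b, f(b, b)), e), pair(k(cons(pair(e, c), c), f(cons(b, cons(e, b)), e)), e)))  →  pair(cons(pair(c, e), pair(e, c)), cons(f(cons(b, f(b, b)), e), pair(k(cons(pair(e, c), c), f(cons(b, cons(e, b)), e)), e)))   [R1 at 1.1.2]
4. pair(cons(pair(c, e), pair(e, c)), cons(f(cons(b, f(b, b)), e), pair(k(cons(pair(e, c), c), f(cons(b, cons(e, b)), e)), e)))  →  pair(cons(pair(c, e), pair(e, c)), cons(cons(b, f(b, b)), pair(k(cons(pair(e, c), c), f(cons(b, cons(e, b)), e)), e)))   [R1 at 2.1]
5. pair(cons(pair(c, e), pair(e, c)), cons(cons(b, f(b, b)), pair(k(cons(pair(e, c), c), f(cons(b, cons(e, b)), e)), e)))  →  pair(cons(pair(c, e), pair(e, c)), cons(cons(b, b), pair(k(cons(pair(e, c), c), f(cons(b, cons(e, b)), e)), e)))   [R1 at 2.1.2]
6. pair(cons(pair(c, e), pair(e, c)), cons(cons(b, b), pair(k(cons(pair(e, c), c), f(cons(b, cons(e, b)), e)), e)))  →  pair(cons(pair(c, e), pair(e, c)), cons(cons(b, b), pair(b, e)))   [R2 at 2.2.1]

Reduce t₂ = pair(cons(pair(f(f(c, f(b, cons(cons(e, c), pair(c, b)))), b), e), f(f(pair(e, c), b), cons(e, c))), cons(cons(b, b), f(pair(f(b, e), e), c))):
1. pair(cons(pair(f(f(c, f(b, cons(cons(e, c), pair(c, b)))), b), e), f(f(pair(e, c), b), cons(e, c))), cons(cons(b, b), f(pair(f(b, e), e), c)))  →  pair(cons(pair(f(c, f(b, cons(cons(e, c), pair(c, b)))), e), f(f(pair(e, c), b), cons(e, c))), cons(cons(b, b), f(pair(f(b, e), e), c)))   [R1 at 1.1.1]
2. pair(cons(pair(f(c, f(b, cons(cons(e, c), pair(c, b)))), e), f(f(pair(e, c), b), cons(e, c))), cons(cons(b, b), f(pair(f(b, e), e), c)))  →  pair(cons(pair(c, e), f(f(pair(e, c), b), cons(e, c))), cons(cons(b, b), f(pair(f(b, e), e), c)))   [R1 at 1.1.1]
3. pair(cons(pair(c, e), f(f(pair(e, c), b), cons(e, c))), cons(cons(b, b), f(pair(f(b, e), e), c)))  →  pair(cons(pair(c, e), f(pair(e, c), b)), cons(cons(b, b), f(pair(f(b, e), e), c)))   [R1 at 1.2]
4. pair(cons(pair(c, e), f(pair(e, c), b)), cons(cons(b, b), f(pair(f(b, e), e), c)))  →  pair(cons(pair(c, e), pair(e, c)), cons(cons(b, b), f(pair(f(b, e), e), c)))   [R1 at 1.2]
5. pair(cons(pair(c, e), pair(e, c)), cons(cons(b, b), f(pair(f(b, e), e), c)))  →  pair(cons(pair(c, e), pair(e, c)), cons(cons(b, b), pair(f(b, e), e)))   [R1 at 2.2]
6. pair(cons(pair(c, e), pair(e, c)), cons(cons(b, b), pair(f(b, e), e)))  →  pair(cons(pair(c, e), pair(e, c)), cons(cons(b, b), pair(b, e)))   [R1 at 2.2.1]

yes — NF(t₁) = pair(cons(pair(c, e), pair(e, c)), cons(cons(b, b), pair(b, e))), NF(t₂) = pair(cons(pair(c, e), pair(e, c)), cons(cons(b, b), pair(b, e)))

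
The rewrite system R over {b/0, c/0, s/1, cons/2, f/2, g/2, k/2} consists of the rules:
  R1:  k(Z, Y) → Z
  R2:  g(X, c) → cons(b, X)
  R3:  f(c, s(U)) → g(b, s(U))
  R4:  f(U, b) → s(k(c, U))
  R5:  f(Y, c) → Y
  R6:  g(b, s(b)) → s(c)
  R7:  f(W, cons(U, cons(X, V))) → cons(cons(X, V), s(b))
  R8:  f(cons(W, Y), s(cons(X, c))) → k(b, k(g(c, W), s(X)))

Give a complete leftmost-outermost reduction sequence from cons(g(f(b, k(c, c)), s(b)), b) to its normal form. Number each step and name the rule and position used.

cons(s(c), b)

1. cons(g(f(b, k(c, c)), s(b)), b)  →  cons(g(f(b, c), s(b)), b)   [R1 at 1.1.2]
2. cons(g(f(b, c), s(b)), b)  →  cons(g(b, s(b)), b)   [R5 at 1.1]
3. cons(g(b, s(b)), b)  →  cons(s(c), b)   [R6 at 1]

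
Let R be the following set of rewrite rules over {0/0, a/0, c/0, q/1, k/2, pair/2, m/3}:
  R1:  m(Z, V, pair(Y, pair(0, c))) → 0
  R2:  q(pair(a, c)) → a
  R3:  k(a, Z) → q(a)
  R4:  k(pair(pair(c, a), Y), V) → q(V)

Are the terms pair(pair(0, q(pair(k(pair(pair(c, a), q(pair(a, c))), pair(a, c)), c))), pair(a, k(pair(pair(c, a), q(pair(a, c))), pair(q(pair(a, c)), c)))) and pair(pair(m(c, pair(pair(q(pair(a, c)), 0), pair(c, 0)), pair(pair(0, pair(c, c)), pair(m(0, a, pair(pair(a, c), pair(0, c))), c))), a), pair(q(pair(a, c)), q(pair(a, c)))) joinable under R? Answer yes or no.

yes — NF(t₁) = pair(pair(0, a), pair(a, a)), NF(t₂) = pair(pair(0, a), pair(a, a))

Reduce t₁ = pair(pair(0, q(pair(k(pair(pair(c, a), q(pair(a, c))), pair(a, c)), c))), pair(a, k(pair(pair(c, a), q(pair(a, c))), pair(q(pair(a, c)), c)))):
1. pair(pair(0, q(pair(k(pair(pair(c, a), q(pair(a, c))), pair(a, c)), c))), pair(a, k(pair(pair(c, a), q(pair(a, c))), pair(q(pair(a, c)), c))))  →  pair(pair(0, q(pair(q(pair(a, c)), c))), pair(a, k(pair(pair(c, a), q(pair(a, c))), pair(q(pair(a, c)), c))))   [R4 at 1.2.1.1]
2. pair(pair(0, q(pair(q(pair(a, c)), c))), pair(a, k(pair(pair(c, a), q(pair(a, c))), pair(q(pair(a, c)), c))))  →  pair(pair(0, q(pair(a, c))), pair(a, k(pair(pair(c, a), q(pair(a, c))), pair(q(pair(a, c)), c))))   [R2 at 1.2.1.1]
3. pair(pair(0, q(pair(a, c))), pair(a, k(pair(pair(c, a), q(pair(a, c))), pair(q(pair(a, c)), c))))  →  pair(pair(0, a), pair(a, k(pair(pair(c, a), q(pair(a, c))), pair(q(pair(a, c)), c))))   [R2 at 1.2]
4. pair(pair(0, a), pair(a, k(pair(pair(c, a), q(pair(a, c))), pair(q(pair(a, c)), c))))  →  pair(pair(0, a), pair(a, q(pair(q(pair(a, c)), c))))   [R4 at 2.2]
5. pair(pair(0, a), pair(a, q(pair(q(pair(a, c)), c))))  →  pair(pair(0, a), pair(a, q(pair(a, c))))   [R2 at 2.2.1.1]
6. pair(pair(0, a), pair(a, q(pair(a, c))))  →  pair(pair(0, a), pair(a, a))   [R2 at 2.2]

Reduce t₂ = pair(pair(m(c, pair(pair(q(pair(a, c)), 0), pair(c, 0)), pair(pair(0, pair(c, c)), pair(m(0, a, pair(pair(a, c), pair(0, c))), c))), a), pair(q(pair(a, c)), q(pair(a, c)))):
1. pair(pair(m(c, pair(pair(q(pair(a, c)), 0), pair(c, 0)), pair(pair(0, pair(c, c)), pair(m(0, a, pair(pair(a, c), pair(0, c))), c))), a), pair(q(pair(a, c)), q(pair(a, c))))  →  pair(pair(m(c, pair(pair(a, 0), pair(c, 0)), pair(pair(0, pair(c, c)), pair(m(0, a, pair(pair(a, c), pair(0, c))), c))), a), pair(q(pair(a, c)), q(pair(a, c))))   [R2 at 1.1.2.1.1]
2. pair(pair(m(c, pair(pair(a, 0), pair(c, 0)), pair(pair(0, pair(c, c)), pair(m(0, a, pair(pair(a, c), pair(0, c))), c))), a), pair(q(pair(a, c)), q(pair(a, c))))  →  pair(pair(m(c, pair(pair(a, 0), pair(c, 0)), pair(pair(0, pair(c, c)), pair(0, c))), a), pair(q(pair(a, c)), q(pair(a, c))))   [R1 at 1.1.3.2.1]
3. pair(pair(m(c, pair(pair(a, 0), pair(c, 0)), pair(pair(0, pair(c, c)), pair(0, c))), a), pair(q(pair(a, c)), q(pair(a, c))))  →  pair(pair(0, a), pair(q(pair(a, c)), q(pair(a, c))))   [R1 at 1.1]
4. pair(pair(0, a), pair(q(pair(a, c)), q(pair(a, c))))  →  pair(pair(0, a), pair(a, q(pair(a, c))))   [R2 at 2.1]
5. pair(pair(0, a), pair(a, q(pair(a, c))))  →  pair(pair(0, a), pair(a, a))   [R2 at 2.2]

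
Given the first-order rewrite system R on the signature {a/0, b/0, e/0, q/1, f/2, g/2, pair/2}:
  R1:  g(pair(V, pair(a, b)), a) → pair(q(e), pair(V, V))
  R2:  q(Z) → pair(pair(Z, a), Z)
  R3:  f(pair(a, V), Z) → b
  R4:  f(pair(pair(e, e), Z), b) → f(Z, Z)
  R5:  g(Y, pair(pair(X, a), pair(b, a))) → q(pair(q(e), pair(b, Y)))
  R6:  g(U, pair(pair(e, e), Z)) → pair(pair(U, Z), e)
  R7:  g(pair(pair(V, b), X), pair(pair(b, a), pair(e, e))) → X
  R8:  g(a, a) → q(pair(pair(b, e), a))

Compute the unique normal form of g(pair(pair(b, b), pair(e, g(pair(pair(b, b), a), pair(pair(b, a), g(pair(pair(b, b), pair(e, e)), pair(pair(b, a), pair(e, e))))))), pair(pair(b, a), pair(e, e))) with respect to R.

1. g(pair(pair(b, b), pair(e, g(pair(pair(b, b), a), pair(pair(b, a), g(pair(pair(b, b), pair(e, e)), pair(pair(b, a), pair(e, e))))))), pair(pair(b, a), pair(e, e)))  →  pair(e, g(pair(pair(b, b), a), pair(pair(b, a), g(pair(pair(b, b), pair(e, e)), pair(pair(b, a), pair(e, e))))))   [R7 at ε]
2. pair(e, g(pair(pair(b, b), a), pair(pair(b, a), g(pair(pair(b, b), pair(e, e)), pair(pair(b, a), pair(e, e))))))  →  pair(e, g(pair(pair(b, b), a), pair(pair(b, a), pair(e, e))))   [R7 at 2.2.2]
3. pair(e, g(pair(pair(b, b), a), pair(pair(b, a), pair(e, e))))  →  pair(e, a)   [R7 at 2]

pair(e, a)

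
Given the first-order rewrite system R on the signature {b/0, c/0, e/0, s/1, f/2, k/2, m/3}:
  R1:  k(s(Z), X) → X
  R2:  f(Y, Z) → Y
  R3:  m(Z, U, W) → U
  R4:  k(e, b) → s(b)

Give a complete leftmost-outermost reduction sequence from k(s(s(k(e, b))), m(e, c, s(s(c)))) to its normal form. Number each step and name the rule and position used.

1. k(s(s(k(e, b))), m(e, c, s(s(c))))  →  m(e, c, s(s(c)))   [R1 at ε]
2. m(e, c, s(s(c)))  →  c   [R3 at ε]

c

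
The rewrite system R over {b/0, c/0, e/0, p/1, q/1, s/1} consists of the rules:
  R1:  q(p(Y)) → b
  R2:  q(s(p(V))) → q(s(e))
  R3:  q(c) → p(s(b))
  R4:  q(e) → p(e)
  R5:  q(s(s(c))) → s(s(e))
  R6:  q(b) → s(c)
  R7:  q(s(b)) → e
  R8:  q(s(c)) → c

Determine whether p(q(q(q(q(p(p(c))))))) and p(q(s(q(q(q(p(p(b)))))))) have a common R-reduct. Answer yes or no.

Reduce t₁ = p(q(q(q(q(p(p(c))))))):
1. p(q(q(q(q(p(p(c)))))))  →  p(q(q(q(b))))   [R1 at 1.1.1.1]
2. p(q(q(q(b))))  →  p(q(q(s(c))))   [R6 at 1.1.1]
3. p(q(q(s(c))))  →  p(q(c))   [R8 at 1.1]
4. p(q(c))  →  p(p(s(b)))   [R3 at 1]

Reduce t₂ = p(q(s(q(q(q(p(p(b)))))))):
1. p(q(s(q(q(q(p(p(b))))))))  →  p(q(s(q(q(b)))))   [R1 at 1.1.1.1.1]
2. p(q(s(q(q(b)))))  →  p(q(s(q(s(c)))))   [R6 at 1.1.1.1]
3. p(q(s(q(s(c)))))  →  p(q(s(c)))   [R8 at 1.1.1]
4. p(q(s(c)))  →  p(c)   [R8 at 1]

no — NF(t₁) = p(p(s(b))), NF(t₂) = p(c)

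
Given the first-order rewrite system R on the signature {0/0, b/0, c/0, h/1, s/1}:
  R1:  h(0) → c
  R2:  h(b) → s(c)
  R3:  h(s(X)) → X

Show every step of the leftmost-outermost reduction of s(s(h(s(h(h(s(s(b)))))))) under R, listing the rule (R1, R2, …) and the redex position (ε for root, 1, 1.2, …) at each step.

s(s(b))

1. s(s(h(s(h(h(s(s(b))))))))  →  s(s(h(h(s(s(b))))))   [R3 at 1.1]
2. s(s(h(h(s(s(b))))))  →  s(s(h(s(b))))   [R3 at 1.1.1]
3. s(s(h(s(b))))  →  s(s(b))   [R3 at 1.1]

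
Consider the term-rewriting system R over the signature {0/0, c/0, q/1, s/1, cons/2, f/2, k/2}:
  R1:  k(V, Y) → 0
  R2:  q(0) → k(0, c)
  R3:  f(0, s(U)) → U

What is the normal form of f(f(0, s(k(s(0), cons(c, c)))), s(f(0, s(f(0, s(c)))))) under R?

1. f(f(0, s(k(s(0), cons(c, c)))), s(f(0, s(f(0, s(c))))))  →  f(k(s(0), cons(c, c)), s(f(0, s(f(0, s(c))))))   [R3 at 1]
2. f(k(s(0), cons(c, c)), s(f(0, s(f(0, s(c))))))  →  f(0, s(f(0, s(f(0, s(c))))))   [R1 at 1]
3. f(0, s(f(0, s(f(0, s(c))))))  →  f(0, s(f(0, s(c))))   [R3 at ε]
4. f(0, s(f(0, s(c))))  →  f(0, s(c))   [R3 at ε]
5. f(0, s(c))  →  c   [R3 at ε]

c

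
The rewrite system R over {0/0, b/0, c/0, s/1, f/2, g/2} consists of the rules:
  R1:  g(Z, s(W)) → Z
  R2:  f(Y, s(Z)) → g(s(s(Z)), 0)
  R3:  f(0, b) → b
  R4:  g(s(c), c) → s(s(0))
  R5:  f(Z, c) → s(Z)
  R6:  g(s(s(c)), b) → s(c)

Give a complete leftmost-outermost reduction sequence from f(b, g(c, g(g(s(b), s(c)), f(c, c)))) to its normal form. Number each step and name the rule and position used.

1. f(b, g(c, g(g(s(b), s(c)), f(c, c))))  →  f(b, g(c, g(s(b), f(c, c))))   [R1 at 2.2.1]
2. f(b, g(c, g(s(b), f(c, c))))  →  f(b, g(c, g(s(b), s(c))))   [R5 at 2.2.2]
3. f(b, g(c, g(s(b), s(c))))  →  f(b, g(c, s(b)))   [R1 at 2.2]
4. f(b, g(c, s(b)))  →  f(b, c)   [R1 at 2]
5. f(b, c)  →  s(b)   [R5 at ε]

s(b)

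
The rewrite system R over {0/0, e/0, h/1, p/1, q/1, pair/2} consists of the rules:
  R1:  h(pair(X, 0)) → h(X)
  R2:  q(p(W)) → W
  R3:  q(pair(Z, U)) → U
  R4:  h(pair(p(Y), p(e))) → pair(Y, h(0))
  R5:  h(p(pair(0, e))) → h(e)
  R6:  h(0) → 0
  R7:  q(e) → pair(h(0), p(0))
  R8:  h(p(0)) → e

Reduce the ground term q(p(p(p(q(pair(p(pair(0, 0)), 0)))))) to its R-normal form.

p(p(0))

1. q(p(p(p(q(pair(p(pair(0, 0)), 0))))))  →  p(p(q(pair(p(pair(0, 0)), 0))))   [R2 at ε]
2. p(p(q(pair(p(pair(0, 0)), 0))))  →  p(p(0))   [R3 at 1.1]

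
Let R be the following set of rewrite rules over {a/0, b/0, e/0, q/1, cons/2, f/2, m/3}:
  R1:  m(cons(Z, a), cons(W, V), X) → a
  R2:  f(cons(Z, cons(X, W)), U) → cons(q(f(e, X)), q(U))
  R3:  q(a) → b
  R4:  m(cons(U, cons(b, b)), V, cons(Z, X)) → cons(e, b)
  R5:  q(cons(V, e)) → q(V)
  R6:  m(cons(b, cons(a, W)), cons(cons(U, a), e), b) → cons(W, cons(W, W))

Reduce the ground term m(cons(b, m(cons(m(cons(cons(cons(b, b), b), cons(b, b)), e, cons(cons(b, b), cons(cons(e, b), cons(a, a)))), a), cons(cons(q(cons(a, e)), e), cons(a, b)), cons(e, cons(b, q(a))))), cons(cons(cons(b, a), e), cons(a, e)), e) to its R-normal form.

1. m(cons(b, m(cons(m(cons(cons(cons(b, b), b), cons(b, b)), e, cons(cons(b, b), cons(cons(e, b), cons(a, a)))), a), cons(cons(q(cons(a, e)), e), cons(a, b)), cons(e, cons(b, q(a))))), cons(cons(cons(b, a), e), cons(a, e)), e)  →  m(cons(b, a), cons(cons(cons(b, a), e), cons(a, e)), e)   [R1 at 1.2]
2. m(cons(b, a), cons(cons(cons(b, a), e), cons(a, e)), e)  →  a   [R1 at ε]

a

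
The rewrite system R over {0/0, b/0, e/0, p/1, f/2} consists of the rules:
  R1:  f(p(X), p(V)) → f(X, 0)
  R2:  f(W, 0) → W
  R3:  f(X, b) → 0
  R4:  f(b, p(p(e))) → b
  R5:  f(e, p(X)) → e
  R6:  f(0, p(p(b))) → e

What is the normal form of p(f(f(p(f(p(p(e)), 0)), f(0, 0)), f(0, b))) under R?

1. p(f(f(p(f(p(p(e)), 0)), f(0, 0)), f(0, b)))  →  p(f(f(p(p(p(e))), f(0, 0)), f(0, b)))   [R2 at 1.1.1.1]
2. p(f(f(p(p(p(e))), f(0, 0)), f(0, b)))  →  p(f(f(p(p(p(e))), 0), f(0, b)))   [R2 at 1.1.2]
3. p(f(f(p(p(p(e))), 0), f(0, b)))  →  p(f(p(p(p(e))), f(0, b)))   [R2 at 1.1]
4. p(f(p(p(p(e))), f(0, b)))  →  p(f(p(p(p(e))), 0))   [R3 at 1.2]
5. p(f(p(p(p(e))), 0))  →  p(p(p(p(e))))   [R2 at 1]

p(p(p(p(e))))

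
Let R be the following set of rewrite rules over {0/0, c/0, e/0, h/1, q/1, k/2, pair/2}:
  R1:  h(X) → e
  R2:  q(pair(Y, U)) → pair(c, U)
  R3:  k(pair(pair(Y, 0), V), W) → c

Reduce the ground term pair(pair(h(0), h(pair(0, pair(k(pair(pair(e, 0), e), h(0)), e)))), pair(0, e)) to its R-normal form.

pair(pair(e, e), pair(0, e))

1. pair(pair(h(0), h(pair(0, pair(k(pair(pair(e, 0), e), h(0)), e)))), pair(0, e))  →  pair(pair(e, h(pair(0, pair(k(pair(pair(e, 0), e), h(0)), e)))), pair(0, e))   [R1 at 1.1]
2. pair(pair(e, h(pair(0, pair(k(pair(pair(e, 0), e), h(0)), e)))), pair(0, e))  →  pair(pair(e, e), pair(0, e))   [R1 at 1.2]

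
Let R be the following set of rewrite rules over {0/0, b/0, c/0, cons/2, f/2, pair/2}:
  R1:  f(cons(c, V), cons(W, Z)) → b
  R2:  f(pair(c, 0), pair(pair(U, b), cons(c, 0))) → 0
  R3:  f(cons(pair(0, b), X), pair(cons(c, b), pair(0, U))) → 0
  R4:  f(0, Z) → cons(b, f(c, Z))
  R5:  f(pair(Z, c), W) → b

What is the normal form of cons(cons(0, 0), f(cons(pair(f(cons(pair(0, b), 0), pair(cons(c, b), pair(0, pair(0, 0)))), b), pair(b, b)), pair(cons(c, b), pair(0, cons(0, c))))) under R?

cons(cons(0, 0), 0)

1. cons(cons(0, 0), f(cons(pair(f(cons(pair(0, b), 0), pair(cons(c, b), pair(0, pair(0, 0)))), b), pair(b, b)), pair(cons(c, b), pair(0, cons(0, c)))))  →  cons(cons(0, 0), f(cons(pair(0, b), pair(b, b)), pair(cons(c, b), pair(0, cons(0, c)))))   [R3 at 2.1.1.1]
2. cons(cons(0, 0), f(cons(pair(0, b), pair(b, b)), pair(cons(c, b), pair(0, cons(0, c)))))  →  cons(cons(0, 0), 0)   [R3 at 2]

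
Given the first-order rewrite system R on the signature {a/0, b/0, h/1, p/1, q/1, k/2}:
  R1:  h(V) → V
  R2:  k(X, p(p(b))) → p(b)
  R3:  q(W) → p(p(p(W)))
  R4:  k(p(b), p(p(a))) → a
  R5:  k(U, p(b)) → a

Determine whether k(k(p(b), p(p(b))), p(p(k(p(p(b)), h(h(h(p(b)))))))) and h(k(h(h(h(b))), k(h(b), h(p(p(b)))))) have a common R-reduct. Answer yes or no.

yes — NF(t₁) = a, NF(t₂) = a

Reduce t₁ = k(k(p(b), p(p(b))), p(p(k(p(p(b)), h(h(h(p(b)))))))):
1. k(k(p(b), p(p(b))), p(p(k(p(p(b)), h(h(h(p(b))))))))  →  k(p(b), p(p(k(p(p(b)), h(h(h(p(b))))))))   [R2 at 1]
2. k(p(b), p(p(k(p(p(b)), h(h(h(p(b))))))))  →  k(p(b), p(p(k(p(p(b)), h(h(p(b)))))))   [R1 at 2.1.1.2]
3. k(p(b), p(p(k(p(p(b)), h(h(p(b)))))))  →  k(p(b), p(p(k(p(p(b)), h(p(b))))))   [R1 at 2.1.1.2]
4. k(p(b), p(p(k(p(p(b)), h(p(b))))))  →  k(p(b), p(p(k(p(p(b)), p(b)))))   [R1 at 2.1.1.2]
5. k(p(b), p(p(k(p(p(b)), p(b)))))  →  k(p(b), p(p(a)))   [R5 at 2.1.1]
6. k(p(b), p(p(a)))  →  a   [R4 at ε]

Reduce t₂ = h(k(h(h(h(b))), k(h(b), h(p(p(b)))))):
1. h(k(h(h(h(b))), k(h(b), h(p(p(b))))))  →  k(h(h(h(b))), k(h(b), h(p(p(b)))))   [R1 at ε]
2. k(h(h(h(b))), k(h(b), h(p(p(b)))))  →  k(h(h(b)), k(h(b), h(p(p(b)))))   [R1 at 1]
3. k(h(h(b)), k(h(b), h(p(p(b)))))  →  k(h(b), k(h(b), h(p(p(b)))))   [R1 at 1]
4. k(h(b), k(h(b), h(p(p(b)))))  →  k(b, k(h(b), h(p(p(b)))))   [R1 at 1]
5. k(b, k(h(b), h(p(p(b)))))  →  k(b, k(b, h(p(p(b)))))   [R1 at 2.1]
6. k(b, k(b, h(p(p(b)))))  →  k(b, k(b, p(p(b))))   [R1 at 2.2]
7. k(b, k(b, p(p(b))))  →  k(b, p(b))   [R2 at 2]
8. k(b, p(b))  →  a   [R5 at ε]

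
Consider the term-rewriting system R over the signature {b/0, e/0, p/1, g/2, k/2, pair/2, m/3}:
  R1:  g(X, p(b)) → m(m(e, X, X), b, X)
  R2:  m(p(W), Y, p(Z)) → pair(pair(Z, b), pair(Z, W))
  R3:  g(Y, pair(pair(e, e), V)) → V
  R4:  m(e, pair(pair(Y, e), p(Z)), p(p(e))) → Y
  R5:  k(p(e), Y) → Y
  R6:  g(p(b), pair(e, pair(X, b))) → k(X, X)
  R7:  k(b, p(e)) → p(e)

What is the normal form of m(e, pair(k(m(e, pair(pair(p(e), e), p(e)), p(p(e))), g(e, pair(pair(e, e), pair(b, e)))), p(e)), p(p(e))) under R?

b

1. m(e, pair(k(m(e, pair(pair(p(e), e), p(e)), p(p(e))), g(e, pair(pair(e, e), pair(b, e)))), p(e)), p(p(e)))  →  m(e, pair(k(p(e), g(e, pair(pair(e, e), pair(b, e)))), p(e)), p(p(e)))   [R4 at 2.1.1]
2. m(e, pair(k(p(e), g(e, pair(pair(e, e), pair(b, e)))), p(e)), p(p(e)))  →  m(e, pair(g(e, pair(pair(e, e), pair(b, e))), p(e)), p(p(e)))   [R5 at 2.1]
3. m(e, pair(g(e, pair(pair(e, e), pair(b, e))), p(e)), p(p(e)))  →  m(e, pair(pair(b, e), p(e)), p(p(e)))   [R3 at 2.1]
4. m(e, pair(pair(b, e), p(e)), p(p(e)))  →  b   [R4 at ε]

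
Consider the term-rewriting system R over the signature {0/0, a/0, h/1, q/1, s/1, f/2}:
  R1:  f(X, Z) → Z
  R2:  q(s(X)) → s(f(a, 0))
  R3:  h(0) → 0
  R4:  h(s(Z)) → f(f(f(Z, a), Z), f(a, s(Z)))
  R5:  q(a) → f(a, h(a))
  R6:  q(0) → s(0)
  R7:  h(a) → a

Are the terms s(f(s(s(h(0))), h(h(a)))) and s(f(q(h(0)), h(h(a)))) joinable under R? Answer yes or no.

Reduce t₁ = s(f(s(s(h(0))), h(h(a)))):
1. s(f(s(s(h(0))), h(h(a))))  →  s(h(h(a)))   [R1 at 1]
2. s(h(h(a)))  →  s(h(a))   [R7 at 1.1]
3. s(h(a))  →  s(a)   [R7 at 1]

Reduce t₂ = s(f(q(h(0)), h(h(a)))):
1. s(f(q(h(0)), h(h(a))))  →  s(h(h(a)))   [R1 at 1]
2. s(h(h(a)))  →  s(h(a))   [R7 at 1.1]
3. s(h(a))  →  s(a)   [R7 at 1]

yes — NF(t₁) = s(a), NF(t₂) = s(a)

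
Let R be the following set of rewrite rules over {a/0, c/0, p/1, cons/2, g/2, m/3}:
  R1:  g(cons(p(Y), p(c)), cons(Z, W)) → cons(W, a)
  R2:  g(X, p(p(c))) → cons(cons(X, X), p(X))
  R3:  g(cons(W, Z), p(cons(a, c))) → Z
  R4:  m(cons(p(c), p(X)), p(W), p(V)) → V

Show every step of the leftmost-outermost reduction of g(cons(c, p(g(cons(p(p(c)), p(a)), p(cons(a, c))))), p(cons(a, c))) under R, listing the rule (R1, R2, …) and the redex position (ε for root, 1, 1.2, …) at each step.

p(p(a))

1. g(cons(c, p(g(cons(p(p(c)), p(a)), p(cons(a, c))))), p(cons(a, c)))  →  p(g(cons(p(p(c)), p(a)), p(cons(a, c))))   [R3 at ε]
2. p(g(cons(p(p(c)), p(a)), p(cons(a, c))))  →  p(p(a))   [R3 at 1]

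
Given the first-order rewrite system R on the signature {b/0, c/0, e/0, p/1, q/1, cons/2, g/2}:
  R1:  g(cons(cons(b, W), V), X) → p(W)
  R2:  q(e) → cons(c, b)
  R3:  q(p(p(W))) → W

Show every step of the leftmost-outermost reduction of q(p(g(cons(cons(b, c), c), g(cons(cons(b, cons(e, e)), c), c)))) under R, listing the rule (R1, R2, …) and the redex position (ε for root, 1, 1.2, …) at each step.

1. q(p(g(cons(cons(b, c), c), g(cons(cons(b, cons(e, e)), c), c))))  →  q(p(p(c)))   [R1 at 1.1]
2. q(p(p(c)))  →  c   [R3 at ε]

c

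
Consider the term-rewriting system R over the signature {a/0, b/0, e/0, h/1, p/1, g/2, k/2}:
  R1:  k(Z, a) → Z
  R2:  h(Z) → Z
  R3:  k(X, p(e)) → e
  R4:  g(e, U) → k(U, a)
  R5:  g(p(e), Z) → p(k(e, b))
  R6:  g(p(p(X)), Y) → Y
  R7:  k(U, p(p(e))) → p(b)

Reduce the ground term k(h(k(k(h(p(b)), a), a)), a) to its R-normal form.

p(b)

1. k(h(k(k(h(p(b)), a), a)), a)  →  h(k(k(h(p(b)), a), a))   [R1 at ε]
2. h(k(k(h(p(b)), a), a))  →  k(k(h(p(b)), a), a)   [R2 at ε]
3. k(k(h(p(b)), a), a)  →  k(h(p(b)), a)   [R1 at ε]
4. k(h(p(b)), a)  →  h(p(b))   [R1 at ε]
5. h(p(b))  →  p(b)   [R2 at ε]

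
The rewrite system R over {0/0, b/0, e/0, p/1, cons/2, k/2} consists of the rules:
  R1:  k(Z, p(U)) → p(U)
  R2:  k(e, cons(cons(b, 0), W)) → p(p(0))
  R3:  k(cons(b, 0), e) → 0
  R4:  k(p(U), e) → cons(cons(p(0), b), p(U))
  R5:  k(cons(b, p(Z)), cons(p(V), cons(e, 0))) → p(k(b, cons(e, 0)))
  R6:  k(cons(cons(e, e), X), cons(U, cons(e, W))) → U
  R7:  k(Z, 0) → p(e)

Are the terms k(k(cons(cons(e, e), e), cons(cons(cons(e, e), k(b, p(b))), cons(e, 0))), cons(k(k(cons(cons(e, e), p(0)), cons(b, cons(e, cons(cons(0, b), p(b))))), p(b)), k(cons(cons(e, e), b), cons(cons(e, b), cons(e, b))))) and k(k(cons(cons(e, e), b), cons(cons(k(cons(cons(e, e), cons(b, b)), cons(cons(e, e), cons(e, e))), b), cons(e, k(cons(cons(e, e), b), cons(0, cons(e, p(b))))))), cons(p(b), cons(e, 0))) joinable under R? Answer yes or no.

yes — NF(t₁) = p(b), NF(t₂) = p(b)

Reduce t₁ = k(k(cons(cons(e, e), e), cons(cons(cons(e, e), k(b, p(b))), cons(e, 0))), cons(k(k(cons(cons(e, e), p(0)), cons(b, cons(e, cons(cons(0, b), p(b))))), p(b)), k(cons(cons(e, e), b), cons(cons(e, b), cons(e, b))))):
1. k(k(cons(cons(e, e), e), cons(cons(cons(e, e), k(b, p(b))), cons(e, 0))), cons(k(k(cons(cons(e, e), p(0)), cons(b, cons(e, cons(cons(0, b), p(b))))), p(b)), k(cons(cons(e, e), b), cons(cons(e, b), cons(e, b)))))  →  k(cons(cons(e, e), k(b, p(b))), cons(k(k(cons(cons(e, e), p(0)), cons(b, cons(e, cons(cons(0, b), p(b))))), p(b)), k(cons(cons(e, e), b), cons(cons(e, b), cons(e, b)))))   [R6 at 1]
2. k(cons(cons(e, e), k(b, p(b))), cons(k(k(cons(cons(e, e), p(0)), cons(b, cons(e, cons(cons(0, b), p(b))))), p(b)), k(cons(cons(e, e), b), cons(cons(e, b), cons(e, b)))))  →  k(cons(cons(e, e), p(b)), cons(k(k(cons(cons(e, e), p(0)), cons(b, cons(e, cons(cons(0, b), p(b))))), p(b)), k(cons(cons(e, e), b), cons(cons(e, b), cons(e, b)))))   [R1 at 1.2]
3. k(cons(cons(e, e), p(b)), cons(k(k(cons(cons(e, e), p(0)), cons(b, cons(e, cons(cons(0, b), p(b))))), p(b)), k(cons(cons(e, e), b), cons(cons(e, b), cons(e, b)))))  →  k(cons(cons(e, e), p(b)), cons(p(b), k(cons(cons(e, e), b), cons(cons(e, b), cons(e, b)))))   [R1 at 2.1]
4. k(cons(cons(e, e), p(b)), cons(p(b), k(cons(cons(e, e), b), cons(cons(e, b), cons(e, b)))))  →  k(cons(cons(e, e), p(b)), cons(p(b), cons(e, b)))   [R6 at 2.2]
5. k(cons(cons(e, e), p(b)), cons(p(b), cons(e, b)))  →  p(b)   [R6 at ε]

Reduce t₂ = k(k(cons(cons(e, e), b), cons(cons(k(cons(cons(e, e), cons(b, b)), cons(cons(e, e), cons(e, e))), b), cons(e, k(cons(cons(e, e), b), cons(0, cons(e, p(b))))))), cons(p(b), cons(e, 0))):
1. k(k(cons(cons(e, e), b), cons(cons(k(cons(cons(e, e), cons(b, b)), cons(cons(e, e), cons(e, e))), b), cons(e, k(cons(cons(e, e), b), cons(0, cons(e, p(b))))))), cons(p(b), cons(e, 0)))  →  k(cons(k(cons(cons(e, e), cons(b, b)), cons(cons(e, e), cons(e, e))), b), cons(p(b), cons(e, 0)))   [R6 at 1]
2. k(cons(k(cons(cons(e, e), cons(b, b)), cons(cons(e, e), cons(e, e))), b), cons(p(b), cons(e, 0)))  →  k(cons(cons(e, e), b), cons(p(b), cons(e, 0)))   [R6 at 1.1]
3. k(cons(cons(e, e), b), cons(p(b), cons(e, 0)))  →  p(b)   [R6 at ε]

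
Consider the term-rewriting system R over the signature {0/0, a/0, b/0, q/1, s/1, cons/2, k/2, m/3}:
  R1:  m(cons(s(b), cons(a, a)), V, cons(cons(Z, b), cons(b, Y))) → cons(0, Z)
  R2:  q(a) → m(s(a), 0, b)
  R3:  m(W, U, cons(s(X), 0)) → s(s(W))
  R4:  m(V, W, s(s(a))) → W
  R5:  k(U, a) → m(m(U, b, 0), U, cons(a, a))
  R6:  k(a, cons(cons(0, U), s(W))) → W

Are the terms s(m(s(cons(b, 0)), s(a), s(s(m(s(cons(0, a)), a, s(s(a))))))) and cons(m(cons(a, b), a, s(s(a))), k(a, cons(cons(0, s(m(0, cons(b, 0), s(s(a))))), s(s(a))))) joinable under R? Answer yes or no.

Reduce t₁ = s(m(s(cons(b, 0)), s(a), s(s(m(s(cons(0, a)), a, s(s(a))))))):
1. s(m(s(cons(b, 0)), s(a), s(s(m(s(cons(0, a)), a, s(s(a)))))))  →  s(m(s(cons(b, 0)), s(a), s(s(a))))   [R4 at 1.3.1.1]
2. s(m(s(cons(b, 0)), s(a), s(s(a))))  →  s(s(a))   [R4 at 1]

Reduce t₂ = cons(m(cons(a, b), a, s(s(a))), k(a, cons(cons(0, s(m(0, cons(b, 0), s(s(a))))), s(s(a))))):
1. cons(m(cons(a, b), a, s(s(a))), k(a, cons(cons(0, s(m(0, cons(b, 0), s(s(a))))), s(s(a)))))  →  cons(a, k(a, cons(cons(0, s(m(0, cons(b, 0), s(s(a))))), s(s(a)))))   [R4 at 1]
2. cons(a, k(a, cons(cons(0, s(m(0, cons(b, 0), s(s(a))))), s(s(a)))))  →  cons(a, s(a))   [R6 at 2]

no — NF(t₁) = s(s(a)), NF(t₂) = cons(a, s(a))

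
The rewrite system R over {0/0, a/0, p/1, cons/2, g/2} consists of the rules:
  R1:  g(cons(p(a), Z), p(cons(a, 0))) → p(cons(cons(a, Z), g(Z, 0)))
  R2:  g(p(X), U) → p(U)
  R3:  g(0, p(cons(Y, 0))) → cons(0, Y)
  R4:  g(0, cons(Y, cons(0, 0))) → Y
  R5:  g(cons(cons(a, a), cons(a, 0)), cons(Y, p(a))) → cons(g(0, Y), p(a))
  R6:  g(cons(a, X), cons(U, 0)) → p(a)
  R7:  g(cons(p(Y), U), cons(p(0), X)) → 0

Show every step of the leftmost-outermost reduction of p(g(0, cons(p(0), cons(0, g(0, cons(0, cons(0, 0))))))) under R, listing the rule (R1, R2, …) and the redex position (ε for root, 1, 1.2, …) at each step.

p(p(0))

1. p(g(0, cons(p(0), cons(0, g(0, cons(0, cons(0, 0)))))))  →  p(g(0, cons(p(0), cons(0, 0))))   [R4 at 1.2.2.2]
2. p(g(0, cons(p(0), cons(0, 0))))  →  p(p(0))   [R4 at 1]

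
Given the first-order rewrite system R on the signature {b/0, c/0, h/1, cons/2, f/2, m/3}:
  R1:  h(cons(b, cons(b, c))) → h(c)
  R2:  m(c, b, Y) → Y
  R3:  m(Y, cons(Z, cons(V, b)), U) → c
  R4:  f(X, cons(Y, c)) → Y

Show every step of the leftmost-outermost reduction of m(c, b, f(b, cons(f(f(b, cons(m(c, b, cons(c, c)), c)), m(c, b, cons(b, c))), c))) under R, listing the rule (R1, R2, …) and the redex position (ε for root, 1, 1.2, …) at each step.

b

1. m(c, b, f(b, cons(f(f(b, cons(m(c, b, cons(c, c)), c)), m(c, b, cons(b, c))), c)))  →  f(b, cons(f(f(b, cons(m(c, b, cons(c, c)), c)), m(c, b, cons(b, c))), c))   [R2 at ε]
2. f(b, cons(f(f(b, cons(m(c, b, cons(c, c)), c)), m(c, b, cons(b, c))), c))  →  f(f(b, cons(m(c, b, cons(c, c)), c)), m(c, b, cons(b, c)))   [R4 at ε]
3. f(f(b, cons(m(c, b, cons(c, c)), c)), m(c, b, cons(b, c)))  →  f(m(c, b, cons(c, c)), m(c, b, cons(b, c)))   [R4 at 1]
4. f(m(c, b, cons(c, c)), m(c, b, cons(b, c)))  →  f(cons(c, c), m(c, b, cons(b, c)))   [R2 at 1]
5. f(cons(c, c), m(c, b, cons(b, c)))  →  f(cons(c, c), cons(b, c))   [R2 at 2]
6. f(cons(c, c), cons(b, c))  →  b   [R4 at ε]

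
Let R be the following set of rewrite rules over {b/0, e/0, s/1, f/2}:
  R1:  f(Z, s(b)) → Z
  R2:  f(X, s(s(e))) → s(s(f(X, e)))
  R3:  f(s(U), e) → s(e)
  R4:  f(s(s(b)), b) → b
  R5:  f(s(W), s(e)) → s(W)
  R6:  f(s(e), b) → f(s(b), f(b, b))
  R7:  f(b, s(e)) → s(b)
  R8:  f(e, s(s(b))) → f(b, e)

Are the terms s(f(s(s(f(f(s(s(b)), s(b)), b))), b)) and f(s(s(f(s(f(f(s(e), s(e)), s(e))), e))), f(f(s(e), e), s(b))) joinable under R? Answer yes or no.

Reduce t₁ = s(f(s(s(f(f(s(s(b)), s(b)), b))), b)):
1. s(f(s(s(f(f(s(s(b)), s(b)), b))), b))  →  s(f(s(s(f(s(s(b)), b))), b))   [R1 at 1.1.1.1.1]
2. s(f(s(s(f(s(s(b)), b))), b))  →  s(f(s(s(b)), b))   [R4 at 1.1.1.1]
3. s(f(s(s(b)), b))  →  s(b)   [R4 at 1]

Reduce t₂ = f(s(s(f(s(f(f(s(e), s(e)), s(e))), e))), f(f(s(e), e), s(b))):
1. f(s(s(f(s(f(f(s(e), s(e)), s(e))), e))), f(f(s(e), e), s(b)))  →  f(s(s(s(e))), f(f(s(e), e), s(b)))   [R3 at 1.1.1]
2. f(s(s(s(e))), f(f(s(e), e), s(b)))  →  f(s(s(s(e))), f(s(e), e))   [R1 at 2]
3. f(s(s(s(e))), f(s(e), e))  →  f(s(s(s(e))), s(e))   [R3 at 2]
4. f(s(s(s(e))), s(e))  →  s(s(s(e)))   [R5 at ε]

no — NF(t₁) = s(b), NF(t₂) = s(s(s(e)))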